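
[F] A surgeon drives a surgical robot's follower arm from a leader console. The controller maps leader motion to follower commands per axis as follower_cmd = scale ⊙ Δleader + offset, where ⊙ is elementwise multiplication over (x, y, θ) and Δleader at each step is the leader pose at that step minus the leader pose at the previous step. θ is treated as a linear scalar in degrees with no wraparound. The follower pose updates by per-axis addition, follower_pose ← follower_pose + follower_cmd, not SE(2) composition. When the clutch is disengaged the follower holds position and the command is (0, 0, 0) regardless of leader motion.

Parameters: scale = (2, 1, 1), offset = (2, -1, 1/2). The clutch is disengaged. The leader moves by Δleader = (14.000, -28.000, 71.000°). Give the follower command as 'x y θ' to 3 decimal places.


0.000 0.000 0.000

clutch disengaged → follower holds; cmd = (0, 0, 0)


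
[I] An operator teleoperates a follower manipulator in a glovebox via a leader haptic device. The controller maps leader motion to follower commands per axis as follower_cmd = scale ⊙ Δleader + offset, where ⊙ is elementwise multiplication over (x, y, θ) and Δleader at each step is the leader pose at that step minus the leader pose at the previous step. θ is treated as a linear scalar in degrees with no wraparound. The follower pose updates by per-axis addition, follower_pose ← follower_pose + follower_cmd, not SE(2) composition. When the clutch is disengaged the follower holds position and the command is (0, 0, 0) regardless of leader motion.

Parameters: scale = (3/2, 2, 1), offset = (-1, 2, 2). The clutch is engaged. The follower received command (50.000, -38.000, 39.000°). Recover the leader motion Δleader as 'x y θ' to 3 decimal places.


axis x: (50.000 − -1) / (3/2) = 34.000
axis y: (-38.000 − 2) / (2) = -20.000
axis θ: (39.000 − 2) / (1) = 37.000

34.000 -20.000 37.000


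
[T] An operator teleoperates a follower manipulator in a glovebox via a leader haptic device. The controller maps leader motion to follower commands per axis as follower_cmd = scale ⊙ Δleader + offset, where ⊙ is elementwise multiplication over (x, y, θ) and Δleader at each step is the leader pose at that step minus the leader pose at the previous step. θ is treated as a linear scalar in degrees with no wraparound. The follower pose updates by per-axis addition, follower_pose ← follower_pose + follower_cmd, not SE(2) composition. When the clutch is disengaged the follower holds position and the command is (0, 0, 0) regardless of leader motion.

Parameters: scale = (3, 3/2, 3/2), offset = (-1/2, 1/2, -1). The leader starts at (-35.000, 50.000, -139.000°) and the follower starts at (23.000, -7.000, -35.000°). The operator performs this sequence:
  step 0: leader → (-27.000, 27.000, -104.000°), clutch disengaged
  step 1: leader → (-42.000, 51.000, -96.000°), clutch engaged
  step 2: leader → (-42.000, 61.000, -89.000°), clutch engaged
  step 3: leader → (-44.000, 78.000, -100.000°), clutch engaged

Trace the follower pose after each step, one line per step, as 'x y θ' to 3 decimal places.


step 0: Δleader=(8.000, -23.000, 35.000°), disengaged; cmd=(0,0,0) → follower holds at (23.000, -7.000, -35.000°)
step 1: Δleader=(-15.000, 24.000, 8.000°), engaged; cmd=(-45.500, 36.500, 11.000°) → follower=(-22.500, 29.500, -24.000°)
step 2: Δleader=(0.000, 10.000, 7.000°), engaged; cmd=(-0.500, 15.500, 9.500°) → follower=(-23.000, 45.000, -14.500°)
step 3: Δleader=(-2.000, 17.000, -11.000°), engaged; cmd=(-6.500, 26.000, -17.500°) → follower=(-29.500, 71.000, -32.000°)

23.000 -7.000 -35.000
-22.500 29.500 -24.000
-23.000 45.000 -14.500
-29.500 71.000 -32.000


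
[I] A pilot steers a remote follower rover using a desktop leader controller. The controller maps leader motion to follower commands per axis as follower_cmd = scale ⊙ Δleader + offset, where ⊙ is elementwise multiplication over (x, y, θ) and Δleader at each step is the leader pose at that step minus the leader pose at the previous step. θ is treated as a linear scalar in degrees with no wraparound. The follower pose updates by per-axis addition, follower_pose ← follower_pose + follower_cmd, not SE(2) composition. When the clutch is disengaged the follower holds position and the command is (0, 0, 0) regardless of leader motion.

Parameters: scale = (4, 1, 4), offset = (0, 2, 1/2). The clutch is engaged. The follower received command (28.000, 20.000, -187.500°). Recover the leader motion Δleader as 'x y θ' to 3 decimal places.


7.000 18.000 -47.000

axis x: (28.000 − 0) / (4) = 7.000
axis y: (20.000 − 2) / (1) = 18.000
axis θ: (-187.500 − 1/2) / (4) = -47.000


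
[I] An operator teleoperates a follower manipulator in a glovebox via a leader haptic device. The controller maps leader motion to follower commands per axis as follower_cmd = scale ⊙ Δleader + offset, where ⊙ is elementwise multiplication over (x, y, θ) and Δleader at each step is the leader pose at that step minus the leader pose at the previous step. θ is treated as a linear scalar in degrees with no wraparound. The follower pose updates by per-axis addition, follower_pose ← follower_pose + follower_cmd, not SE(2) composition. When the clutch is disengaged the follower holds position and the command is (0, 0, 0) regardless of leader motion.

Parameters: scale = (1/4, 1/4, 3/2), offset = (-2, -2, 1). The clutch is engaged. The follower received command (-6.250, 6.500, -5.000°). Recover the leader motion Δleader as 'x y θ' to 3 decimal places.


-17.000 34.000 -4.000

axis x: (-6.250 − -2) / (1/4) = -17.000
axis y: (6.500 − -2) / (1/4) = 34.000
axis θ: (-5.000 − 1) / (3/2) = -4.000


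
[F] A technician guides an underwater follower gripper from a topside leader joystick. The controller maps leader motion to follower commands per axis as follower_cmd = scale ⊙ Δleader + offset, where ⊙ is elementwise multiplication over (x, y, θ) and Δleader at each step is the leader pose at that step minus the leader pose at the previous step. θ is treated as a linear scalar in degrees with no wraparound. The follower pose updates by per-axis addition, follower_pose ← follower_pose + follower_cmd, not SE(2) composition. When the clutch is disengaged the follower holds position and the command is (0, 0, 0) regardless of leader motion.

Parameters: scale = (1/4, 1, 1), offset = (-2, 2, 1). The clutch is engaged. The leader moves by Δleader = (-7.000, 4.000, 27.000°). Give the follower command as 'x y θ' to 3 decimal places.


-3.750 6.000 28.000

axis x: 1/4·-7.000 + -2 = -3.750
axis y: 1·4.000 + 2 = 6.000
axis θ: 1·27.000 + 1 = 28.000


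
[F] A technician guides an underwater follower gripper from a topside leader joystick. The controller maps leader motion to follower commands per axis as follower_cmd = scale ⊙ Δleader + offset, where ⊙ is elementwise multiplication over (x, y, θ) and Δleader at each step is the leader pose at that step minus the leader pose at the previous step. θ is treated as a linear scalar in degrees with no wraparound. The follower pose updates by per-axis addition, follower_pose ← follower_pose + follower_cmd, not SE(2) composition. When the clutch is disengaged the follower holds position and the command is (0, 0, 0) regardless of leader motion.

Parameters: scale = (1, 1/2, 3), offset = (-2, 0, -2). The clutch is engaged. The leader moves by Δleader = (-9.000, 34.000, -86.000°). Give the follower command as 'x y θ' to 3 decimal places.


axis x: 1·-9.000 + -2 = -11.000
axis y: 1/2·34.000 + 0 = 17.000
axis θ: 3·-86.000 + -2 = -260.000

-11.000 17.000 -260.000


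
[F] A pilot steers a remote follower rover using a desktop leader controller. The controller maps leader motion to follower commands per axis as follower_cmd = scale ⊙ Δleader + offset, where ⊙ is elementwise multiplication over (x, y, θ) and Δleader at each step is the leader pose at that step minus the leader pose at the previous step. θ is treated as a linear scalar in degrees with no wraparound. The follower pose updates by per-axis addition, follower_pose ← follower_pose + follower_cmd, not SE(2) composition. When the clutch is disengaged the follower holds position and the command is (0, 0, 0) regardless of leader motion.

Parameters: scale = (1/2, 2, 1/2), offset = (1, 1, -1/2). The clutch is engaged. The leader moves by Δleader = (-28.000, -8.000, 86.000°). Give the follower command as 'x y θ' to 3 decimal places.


-13.000 -15.000 42.500

axis x: 1/2·-28.000 + 1 = -13.000
axis y: 2·-8.000 + 1 = -15.000
axis θ: 1/2·86.000 + -1/2 = 42.500


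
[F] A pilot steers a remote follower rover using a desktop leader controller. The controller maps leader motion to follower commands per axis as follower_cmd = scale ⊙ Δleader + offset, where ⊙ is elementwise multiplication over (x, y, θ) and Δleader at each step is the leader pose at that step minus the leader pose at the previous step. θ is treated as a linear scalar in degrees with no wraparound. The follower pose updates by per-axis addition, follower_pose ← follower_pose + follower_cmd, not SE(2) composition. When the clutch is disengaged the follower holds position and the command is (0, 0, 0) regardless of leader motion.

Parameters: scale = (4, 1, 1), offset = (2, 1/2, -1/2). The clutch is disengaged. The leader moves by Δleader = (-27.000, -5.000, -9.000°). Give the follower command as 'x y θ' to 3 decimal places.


0.000 0.000 0.000

clutch disengaged → follower holds; cmd = (0, 0, 0)


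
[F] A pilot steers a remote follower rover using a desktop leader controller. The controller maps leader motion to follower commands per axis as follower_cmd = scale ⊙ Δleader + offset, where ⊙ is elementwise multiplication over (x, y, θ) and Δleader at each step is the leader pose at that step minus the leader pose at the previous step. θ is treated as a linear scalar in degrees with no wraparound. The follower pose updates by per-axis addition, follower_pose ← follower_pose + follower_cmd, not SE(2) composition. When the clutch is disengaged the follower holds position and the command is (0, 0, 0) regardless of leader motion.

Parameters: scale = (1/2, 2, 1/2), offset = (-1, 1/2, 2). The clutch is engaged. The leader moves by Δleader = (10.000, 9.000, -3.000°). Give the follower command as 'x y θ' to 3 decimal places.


axis x: 1/2·10.000 + -1 = 4.000
axis y: 2·9.000 + 1/2 = 18.500
axis θ: 1/2·-3.000 + 2 = 0.500

4.000 18.500 0.500


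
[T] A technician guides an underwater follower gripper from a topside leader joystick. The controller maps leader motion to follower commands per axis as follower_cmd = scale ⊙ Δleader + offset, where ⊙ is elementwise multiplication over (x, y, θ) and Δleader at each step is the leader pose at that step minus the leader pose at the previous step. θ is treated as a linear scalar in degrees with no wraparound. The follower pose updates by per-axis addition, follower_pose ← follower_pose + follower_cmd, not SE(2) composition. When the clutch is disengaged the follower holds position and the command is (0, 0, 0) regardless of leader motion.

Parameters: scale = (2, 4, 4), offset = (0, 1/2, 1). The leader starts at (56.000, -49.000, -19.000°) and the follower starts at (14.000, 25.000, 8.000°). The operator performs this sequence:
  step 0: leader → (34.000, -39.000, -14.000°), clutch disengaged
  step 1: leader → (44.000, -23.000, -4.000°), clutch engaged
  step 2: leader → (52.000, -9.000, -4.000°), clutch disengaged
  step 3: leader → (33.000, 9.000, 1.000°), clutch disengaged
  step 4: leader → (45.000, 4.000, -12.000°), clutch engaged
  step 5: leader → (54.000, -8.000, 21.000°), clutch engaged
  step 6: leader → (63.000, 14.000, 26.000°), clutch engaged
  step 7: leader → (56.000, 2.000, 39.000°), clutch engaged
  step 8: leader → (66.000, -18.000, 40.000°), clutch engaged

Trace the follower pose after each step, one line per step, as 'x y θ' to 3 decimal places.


14.000 25.000 8.000
34.000 89.500 49.000
34.000 89.500 49.000
34.000 89.500 49.000
58.000 70.000 -2.000
76.000 22.500 131.000
94.000 111.000 152.000
80.000 63.500 205.000
100.000 -16.000 210.000

step 0: Δleader=(-22.000, 10.000, 5.000°), disengaged; cmd=(0,0,0) → follower holds at (14.000, 25.000, 8.000°)
step 1: Δleader=(10.000, 16.000, 10.000°), engaged; cmd=(20.000, 64.500, 41.000°) → follower=(34.000, 89.500, 49.000°)
step 2: Δleader=(8.000, 14.000, 0.000°), disengaged; cmd=(0,0,0) → follower holds at (34.000, 89.500, 49.000°)
step 3: Δleader=(-19.000, 18.000, 5.000°), disengaged; cmd=(0,0,0) → follower holds at (34.000, 89.500, 49.000°)
step 4: Δleader=(12.000, -5.000, -13.000°), engaged; cmd=(24.000, -19.500, -51.000°) → follower=(58.000, 70.000, -2.000°)
step 5: Δleader=(9.000, -12.000, 33.000°), engaged; cmd=(18.000, -47.500, 133.000°) → follower=(76.000, 22.500, 131.000°)
step 6: Δleader=(9.000, 22.000, 5.000°), engaged; cmd=(18.000, 88.500, 21.000°) → follower=(94.000, 111.000, 152.000°)
step 7: Δleader=(-7.000, -12.000, 13.000°), engaged; cmd=(-14.000, -47.500, 53.000°) → follower=(80.000, 63.500, 205.000°)
step 8: Δleader=(10.000, -20.000, 1.000°), engaged; cmd=(20.000, -79.500, 5.000°) → follower=(100.000, -16.000, 210.000°)


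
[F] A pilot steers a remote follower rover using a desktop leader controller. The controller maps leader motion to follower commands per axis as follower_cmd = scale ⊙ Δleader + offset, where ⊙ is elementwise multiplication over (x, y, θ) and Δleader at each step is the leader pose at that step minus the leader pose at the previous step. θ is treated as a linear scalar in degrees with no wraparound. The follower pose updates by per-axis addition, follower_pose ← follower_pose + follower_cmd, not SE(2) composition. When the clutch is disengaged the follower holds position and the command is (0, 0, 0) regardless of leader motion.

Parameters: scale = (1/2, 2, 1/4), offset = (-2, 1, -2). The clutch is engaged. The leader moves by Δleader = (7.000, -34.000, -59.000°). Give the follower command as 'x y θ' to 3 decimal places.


axis x: 1/2·7.000 + -2 = 1.500
axis y: 2·-34.000 + 1 = -67.000
axis θ: 1/4·-59.000 + -2 = -16.750

1.500 -67.000 -16.750


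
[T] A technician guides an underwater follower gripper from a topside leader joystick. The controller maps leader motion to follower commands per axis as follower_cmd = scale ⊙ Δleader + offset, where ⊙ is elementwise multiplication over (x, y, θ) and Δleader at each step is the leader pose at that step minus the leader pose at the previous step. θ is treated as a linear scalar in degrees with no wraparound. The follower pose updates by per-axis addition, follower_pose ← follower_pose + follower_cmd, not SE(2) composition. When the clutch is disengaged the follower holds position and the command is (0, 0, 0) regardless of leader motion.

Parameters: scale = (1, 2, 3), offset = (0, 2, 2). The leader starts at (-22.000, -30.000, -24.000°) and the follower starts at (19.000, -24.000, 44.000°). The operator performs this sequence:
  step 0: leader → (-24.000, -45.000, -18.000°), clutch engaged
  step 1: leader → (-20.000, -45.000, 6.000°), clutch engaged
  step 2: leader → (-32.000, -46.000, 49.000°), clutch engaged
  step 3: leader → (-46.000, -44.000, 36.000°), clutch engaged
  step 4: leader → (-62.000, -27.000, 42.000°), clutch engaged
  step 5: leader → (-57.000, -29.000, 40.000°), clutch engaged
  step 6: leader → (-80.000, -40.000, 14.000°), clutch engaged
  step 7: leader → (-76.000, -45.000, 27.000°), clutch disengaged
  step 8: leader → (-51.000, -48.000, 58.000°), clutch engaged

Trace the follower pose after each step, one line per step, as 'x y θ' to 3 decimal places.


17.000 -52.000 64.000
21.000 -50.000 138.000
9.000 -50.000 269.000
-5.000 -44.000 232.000
-21.000 -8.000 252.000
-16.000 -10.000 248.000
-39.000 -30.000 172.000
-39.000 -30.000 172.000
-14.000 -34.000 267.000

step 0: Δleader=(-2.000, -15.000, 6.000°), engaged; cmd=(-2.000, -28.000, 20.000°) → follower=(17.000, -52.000, 64.000°)
step 1: Δleader=(4.000, 0.000, 24.000°), engaged; cmd=(4.000, 2.000, 74.000°) → follower=(21.000, -50.000, 138.000°)
step 2: Δleader=(-12.000, -1.000, 43.000°), engaged; cmd=(-12.000, 0.000, 131.000°) → follower=(9.000, -50.000, 269.000°)
step 3: Δleader=(-14.000, 2.000, -13.000°), engaged; cmd=(-14.000, 6.000, -37.000°) → follower=(-5.000, -44.000, 232.000°)
step 4: Δleader=(-16.000, 17.000, 6.000°), engaged; cmd=(-16.000, 36.000, 20.000°) → follower=(-21.000, -8.000, 252.000°)
step 5: Δleader=(5.000, -2.000, -2.000°), engaged; cmd=(5.000, -2.000, -4.000°) → follower=(-16.000, -10.000, 248.000°)
step 6: Δleader=(-23.000, -11.000, -26.000°), engaged; cmd=(-23.000, -20.000, -76.000°) → follower=(-39.000, -30.000, 172.000°)
step 7: Δleader=(4.000, -5.000, 13.000°), disengaged; cmd=(0,0,0) → follower holds at (-39.000, -30.000, 172.000°)
step 8: Δleader=(25.000, -3.000, 31.000°), engaged; cmd=(25.000, -4.000, 95.000°) → follower=(-14.000, -34.000, 267.000°)


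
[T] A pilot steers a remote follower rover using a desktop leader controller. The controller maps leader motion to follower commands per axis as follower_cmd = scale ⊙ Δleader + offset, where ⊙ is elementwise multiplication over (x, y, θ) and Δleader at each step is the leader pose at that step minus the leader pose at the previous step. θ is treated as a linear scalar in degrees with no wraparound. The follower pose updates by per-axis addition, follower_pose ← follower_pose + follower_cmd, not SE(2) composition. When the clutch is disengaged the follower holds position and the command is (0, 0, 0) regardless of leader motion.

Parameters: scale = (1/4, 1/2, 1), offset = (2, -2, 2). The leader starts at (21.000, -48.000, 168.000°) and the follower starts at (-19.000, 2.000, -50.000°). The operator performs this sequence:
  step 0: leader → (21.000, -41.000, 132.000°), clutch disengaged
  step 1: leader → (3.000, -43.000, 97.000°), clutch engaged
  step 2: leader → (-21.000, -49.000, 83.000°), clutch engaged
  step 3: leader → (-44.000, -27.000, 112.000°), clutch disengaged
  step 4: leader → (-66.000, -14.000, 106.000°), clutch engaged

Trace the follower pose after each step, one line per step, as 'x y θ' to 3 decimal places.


-19.000 2.000 -50.000
-21.500 -1.000 -83.000
-25.500 -6.000 -95.000
-25.500 -6.000 -95.000
-29.000 -1.500 -99.000

step 0: Δleader=(0.000, 7.000, -36.000°), disengaged; cmd=(0,0,0) → follower holds at (-19.000, 2.000, -50.000°)
step 1: Δleader=(-18.000, -2.000, -35.000°), engaged; cmd=(-2.500, -3.000, -33.000°) → follower=(-21.500, -1.000, -83.000°)
step 2: Δleader=(-24.000, -6.000, -14.000°), engaged; cmd=(-4.000, -5.000, -12.000°) → follower=(-25.500, -6.000, -95.000°)
step 3: Δleader=(-23.000, 22.000, 29.000°), disengaged; cmd=(0,0,0) → follower holds at (-25.500, -6.000, -95.000°)
step 4: Δleader=(-22.000, 13.000, -6.000°), engaged; cmd=(-3.500, 4.500, -4.000°) → follower=(-29.000, -1.500, -99.000°)


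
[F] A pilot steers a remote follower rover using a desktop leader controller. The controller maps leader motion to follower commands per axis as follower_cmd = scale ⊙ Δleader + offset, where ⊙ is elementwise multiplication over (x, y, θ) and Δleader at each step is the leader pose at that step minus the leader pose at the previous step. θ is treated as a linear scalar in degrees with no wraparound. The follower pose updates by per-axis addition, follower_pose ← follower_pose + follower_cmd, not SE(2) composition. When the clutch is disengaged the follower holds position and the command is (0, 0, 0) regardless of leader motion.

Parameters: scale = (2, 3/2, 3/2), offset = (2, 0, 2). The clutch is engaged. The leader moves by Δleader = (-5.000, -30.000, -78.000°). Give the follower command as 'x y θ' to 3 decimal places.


-8.000 -45.000 -115.000

axis x: 2·-5.000 + 2 = -8.000
axis y: 3/2·-30.000 + 0 = -45.000
axis θ: 3/2·-78.000 + 2 = -115.000


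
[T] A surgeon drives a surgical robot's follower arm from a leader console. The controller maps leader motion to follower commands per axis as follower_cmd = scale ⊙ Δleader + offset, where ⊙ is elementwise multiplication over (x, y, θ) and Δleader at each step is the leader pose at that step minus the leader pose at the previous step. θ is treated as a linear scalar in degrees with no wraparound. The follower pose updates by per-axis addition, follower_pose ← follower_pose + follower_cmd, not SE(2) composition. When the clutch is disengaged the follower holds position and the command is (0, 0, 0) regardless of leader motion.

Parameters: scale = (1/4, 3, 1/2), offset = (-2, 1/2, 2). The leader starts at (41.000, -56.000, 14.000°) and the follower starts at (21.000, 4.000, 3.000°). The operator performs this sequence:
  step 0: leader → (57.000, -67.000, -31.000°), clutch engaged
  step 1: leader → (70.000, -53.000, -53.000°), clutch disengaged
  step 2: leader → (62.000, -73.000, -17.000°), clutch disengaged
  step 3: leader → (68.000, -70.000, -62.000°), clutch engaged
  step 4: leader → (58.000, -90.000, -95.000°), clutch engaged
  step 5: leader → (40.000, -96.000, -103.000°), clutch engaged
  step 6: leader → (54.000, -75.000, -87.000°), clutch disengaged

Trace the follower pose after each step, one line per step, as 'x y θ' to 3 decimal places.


step 0: Δleader=(16.000, -11.000, -45.000°), engaged; cmd=(2.000, -32.500, -20.500°) → follower=(23.000, -28.500, -17.500°)
step 1: Δleader=(13.000, 14.000, -22.000°), disengaged; cmd=(0,0,0) → follower holds at (23.000, -28.500, -17.500°)
step 2: Δleader=(-8.000, -20.000, 36.000°), disengaged; cmd=(0,0,0) → follower holds at (23.000, -28.500, -17.500°)
step 3: Δleader=(6.000, 3.000, -45.000°), engaged; cmd=(-0.500, 9.500, -20.500°) → follower=(22.500, -19.000, -38.000°)
step 4: Δleader=(-10.000, -20.000, -33.000°), engaged; cmd=(-4.500, -59.500, -14.500°) → follower=(18.000, -78.500, -52.500°)
step 5: Δleader=(-18.000, -6.000, -8.000°), engaged; cmd=(-6.500, -17.500, -2.000°) → follower=(11.500, -96.000, -54.500°)
step 6: Δleader=(14.000, 21.000, 16.000°), disengaged; cmd=(0,0,0) → follower holds at (11.500, -96.000, -54.500°)

23.000 -28.500 -17.500
23.000 -28.500 -17.500
23.000 -28.500 -17.500
22.500 -19.000 -38.000
18.000 -78.500 -52.500
11.500 -96.000 -54.500
11.500 -96.000 -54.500


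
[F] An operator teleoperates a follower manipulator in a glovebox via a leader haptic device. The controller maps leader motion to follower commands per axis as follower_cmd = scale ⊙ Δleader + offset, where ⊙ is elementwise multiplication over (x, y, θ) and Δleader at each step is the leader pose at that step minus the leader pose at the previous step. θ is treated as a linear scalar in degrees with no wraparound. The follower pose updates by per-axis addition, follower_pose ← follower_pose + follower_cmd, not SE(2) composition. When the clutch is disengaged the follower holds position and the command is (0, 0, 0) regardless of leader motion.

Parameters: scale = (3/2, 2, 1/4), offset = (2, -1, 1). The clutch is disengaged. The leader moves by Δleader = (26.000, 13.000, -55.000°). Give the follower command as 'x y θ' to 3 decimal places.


0.000 0.000 0.000

clutch disengaged → follower holds; cmd = (0, 0, 0)


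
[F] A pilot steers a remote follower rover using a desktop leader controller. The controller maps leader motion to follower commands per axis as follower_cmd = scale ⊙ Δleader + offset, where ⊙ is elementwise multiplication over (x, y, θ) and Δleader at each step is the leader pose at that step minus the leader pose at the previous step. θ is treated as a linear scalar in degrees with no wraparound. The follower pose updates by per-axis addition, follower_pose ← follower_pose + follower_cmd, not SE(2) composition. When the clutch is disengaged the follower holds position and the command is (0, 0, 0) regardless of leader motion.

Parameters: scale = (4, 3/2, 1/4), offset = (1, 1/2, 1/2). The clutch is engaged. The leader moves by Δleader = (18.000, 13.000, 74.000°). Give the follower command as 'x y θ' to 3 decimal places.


axis x: 4·18.000 + 1 = 73.000
axis y: 3/2·13.000 + 1/2 = 20.000
axis θ: 1/4·74.000 + 1/2 = 19.000

73.000 20.000 19.000


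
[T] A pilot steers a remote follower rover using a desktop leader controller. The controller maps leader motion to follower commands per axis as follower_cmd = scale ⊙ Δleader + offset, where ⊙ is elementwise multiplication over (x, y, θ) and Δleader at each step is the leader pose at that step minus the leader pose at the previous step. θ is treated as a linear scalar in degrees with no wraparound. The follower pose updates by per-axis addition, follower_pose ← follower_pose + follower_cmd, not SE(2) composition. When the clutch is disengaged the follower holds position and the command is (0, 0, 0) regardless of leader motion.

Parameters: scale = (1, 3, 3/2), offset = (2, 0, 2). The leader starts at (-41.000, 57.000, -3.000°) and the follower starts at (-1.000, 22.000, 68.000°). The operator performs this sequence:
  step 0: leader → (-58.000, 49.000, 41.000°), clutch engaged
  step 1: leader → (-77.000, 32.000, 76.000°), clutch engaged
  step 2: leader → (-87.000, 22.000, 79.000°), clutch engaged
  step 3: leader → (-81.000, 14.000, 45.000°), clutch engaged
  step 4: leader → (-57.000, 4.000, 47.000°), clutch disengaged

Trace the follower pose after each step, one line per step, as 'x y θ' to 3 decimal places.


-16.000 -2.000 136.000
-33.000 -53.000 190.500
-41.000 -83.000 197.000
-33.000 -107.000 148.000
-33.000 -107.000 148.000

step 0: Δleader=(-17.000, -8.000, 44.000°), engaged; cmd=(-15.000, -24.000, 68.000°) → follower=(-16.000, -2.000, 136.000°)
step 1: Δleader=(-19.000, -17.000, 35.000°), engaged; cmd=(-17.000, -51.000, 54.500°) → follower=(-33.000, -53.000, 190.500°)
step 2: Δleader=(-10.000, -10.000, 3.000°), engaged; cmd=(-8.000, -30.000, 6.500°) → follower=(-41.000, -83.000, 197.000°)
step 3: Δleader=(6.000, -8.000, -34.000°), engaged; cmd=(8.000, -24.000, -49.000°) → follower=(-33.000, -107.000, 148.000°)
step 4: Δleader=(24.000, -10.000, 2.000°), disengaged; cmd=(0,0,0) → follower holds at (-33.000, -107.000, 148.000°)


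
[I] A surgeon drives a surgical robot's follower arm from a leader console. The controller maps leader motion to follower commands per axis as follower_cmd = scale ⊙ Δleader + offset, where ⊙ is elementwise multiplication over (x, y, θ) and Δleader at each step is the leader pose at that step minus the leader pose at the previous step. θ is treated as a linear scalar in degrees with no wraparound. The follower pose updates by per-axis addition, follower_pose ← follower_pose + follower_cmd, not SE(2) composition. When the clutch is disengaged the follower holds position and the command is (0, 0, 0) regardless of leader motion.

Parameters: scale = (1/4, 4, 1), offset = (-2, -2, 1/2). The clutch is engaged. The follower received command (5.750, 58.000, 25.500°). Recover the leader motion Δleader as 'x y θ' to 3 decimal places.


axis x: (5.750 − -2) / (1/4) = 31.000
axis y: (58.000 − -2) / (4) = 15.000
axis θ: (25.500 − 1/2) / (1) = 25.000

31.000 15.000 25.000


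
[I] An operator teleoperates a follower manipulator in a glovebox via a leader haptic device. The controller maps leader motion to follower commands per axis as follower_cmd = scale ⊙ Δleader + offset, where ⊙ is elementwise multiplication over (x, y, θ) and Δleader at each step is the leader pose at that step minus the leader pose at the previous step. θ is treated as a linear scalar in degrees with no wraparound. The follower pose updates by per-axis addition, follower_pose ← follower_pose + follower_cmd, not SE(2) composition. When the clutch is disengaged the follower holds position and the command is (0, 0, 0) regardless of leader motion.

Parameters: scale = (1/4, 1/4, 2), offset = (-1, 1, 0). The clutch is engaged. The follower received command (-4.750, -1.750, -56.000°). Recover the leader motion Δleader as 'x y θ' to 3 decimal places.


-15.000 -11.000 -28.000

axis x: (-4.750 − -1) / (1/4) = -15.000
axis y: (-1.750 − 1) / (1/4) = -11.000
axis θ: (-56.000 − 0) / (2) = -28.000


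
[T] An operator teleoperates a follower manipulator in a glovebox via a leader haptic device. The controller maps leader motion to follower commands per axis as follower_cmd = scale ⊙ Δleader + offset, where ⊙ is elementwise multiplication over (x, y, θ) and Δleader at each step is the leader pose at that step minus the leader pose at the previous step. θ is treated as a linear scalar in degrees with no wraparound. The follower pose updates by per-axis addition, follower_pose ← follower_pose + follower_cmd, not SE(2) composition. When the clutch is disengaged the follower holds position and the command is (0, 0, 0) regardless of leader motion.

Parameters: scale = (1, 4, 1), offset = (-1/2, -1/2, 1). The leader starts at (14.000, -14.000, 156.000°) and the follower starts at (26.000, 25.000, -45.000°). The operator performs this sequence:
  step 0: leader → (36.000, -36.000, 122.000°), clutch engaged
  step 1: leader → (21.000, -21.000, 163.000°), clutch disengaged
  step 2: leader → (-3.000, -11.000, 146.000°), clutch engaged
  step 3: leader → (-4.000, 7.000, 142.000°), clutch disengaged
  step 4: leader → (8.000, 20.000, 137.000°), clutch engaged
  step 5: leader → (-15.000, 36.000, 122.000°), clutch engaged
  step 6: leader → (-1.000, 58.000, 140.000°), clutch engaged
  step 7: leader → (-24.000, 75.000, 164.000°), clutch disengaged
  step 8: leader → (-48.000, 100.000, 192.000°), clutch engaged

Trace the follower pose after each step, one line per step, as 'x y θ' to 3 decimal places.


47.500 -63.500 -78.000
47.500 -63.500 -78.000
23.000 -24.000 -94.000
23.000 -24.000 -94.000
34.500 27.500 -98.000
11.000 91.000 -112.000
24.500 178.500 -93.000
24.500 178.500 -93.000
0.000 278.000 -64.000

step 0: Δleader=(22.000, -22.000, -34.000°), engaged; cmd=(21.500, -88.500, -33.000°) → follower=(47.500, -63.500, -78.000°)
step 1: Δleader=(-15.000, 15.000, 41.000°), disengaged; cmd=(0,0,0) → follower holds at (47.500, -63.500, -78.000°)
step 2: Δleader=(-24.000, 10.000, -17.000°), engaged; cmd=(-24.500, 39.500, -16.000°) → follower=(23.000, -24.000, -94.000°)
step 3: Δleader=(-1.000, 18.000, -4.000°), disengaged; cmd=(0,0,0) → follower holds at (23.000, -24.000, -94.000°)
step 4: Δleader=(12.000, 13.000, -5.000°), engaged; cmd=(11.500, 51.500, -4.000°) → follower=(34.500, 27.500, -98.000°)
step 5: Δleader=(-23.000, 16.000, -15.000°), engaged; cmd=(-23.500, 63.500, -14.000°) → follower=(11.000, 91.000, -112.000°)
step 6: Δleader=(14.000, 22.000, 18.000°), engaged; cmd=(13.500, 87.500, 19.000°) → follower=(24.500, 178.500, -93.000°)
step 7: Δleader=(-23.000, 17.000, 24.000°), disengaged; cmd=(0,0,0) → follower holds at (24.500, 178.500, -93.000°)
step 8: Δleader=(-24.000, 25.000, 28.000°), engaged; cmd=(-24.500, 99.500, 29.000°) → follower=(0.000, 278.000, -64.000°)


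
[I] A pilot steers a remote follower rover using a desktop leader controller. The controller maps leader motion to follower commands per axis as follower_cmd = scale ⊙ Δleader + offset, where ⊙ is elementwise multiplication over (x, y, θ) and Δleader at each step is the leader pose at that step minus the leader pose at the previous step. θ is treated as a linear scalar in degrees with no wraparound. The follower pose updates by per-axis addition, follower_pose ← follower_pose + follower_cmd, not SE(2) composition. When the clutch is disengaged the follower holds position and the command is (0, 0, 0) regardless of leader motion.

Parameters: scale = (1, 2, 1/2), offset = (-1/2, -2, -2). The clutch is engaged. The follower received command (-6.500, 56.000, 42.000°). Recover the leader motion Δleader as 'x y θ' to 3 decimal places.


axis x: (-6.500 − -1/2) / (1) = -6.000
axis y: (56.000 − -2) / (2) = 29.000
axis θ: (42.000 − -2) / (1/2) = 88.000

-6.000 29.000 88.000


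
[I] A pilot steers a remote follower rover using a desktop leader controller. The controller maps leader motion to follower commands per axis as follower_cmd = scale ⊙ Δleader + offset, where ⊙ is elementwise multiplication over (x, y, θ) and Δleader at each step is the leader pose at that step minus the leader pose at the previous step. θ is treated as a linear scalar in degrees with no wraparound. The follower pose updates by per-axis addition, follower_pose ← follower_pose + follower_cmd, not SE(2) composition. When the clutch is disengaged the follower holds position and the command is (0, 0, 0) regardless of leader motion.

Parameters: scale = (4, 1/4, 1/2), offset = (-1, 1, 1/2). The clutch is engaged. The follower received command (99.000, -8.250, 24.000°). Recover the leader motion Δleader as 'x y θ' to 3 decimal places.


axis x: (99.000 − -1) / (4) = 25.000
axis y: (-8.250 − 1) / (1/4) = -37.000
axis θ: (24.000 − 1/2) / (1/2) = 47.000

25.000 -37.000 47.000


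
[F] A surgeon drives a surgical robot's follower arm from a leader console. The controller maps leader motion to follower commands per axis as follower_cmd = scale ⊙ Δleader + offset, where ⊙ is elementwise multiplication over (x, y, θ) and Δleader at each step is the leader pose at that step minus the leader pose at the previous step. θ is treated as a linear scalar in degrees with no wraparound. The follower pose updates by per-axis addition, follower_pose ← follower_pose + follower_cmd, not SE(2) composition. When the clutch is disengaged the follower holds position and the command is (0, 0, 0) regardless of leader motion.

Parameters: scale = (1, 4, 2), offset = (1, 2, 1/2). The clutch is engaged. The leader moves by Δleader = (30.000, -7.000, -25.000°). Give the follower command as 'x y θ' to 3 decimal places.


axis x: 1·30.000 + 1 = 31.000
axis y: 4·-7.000 + 2 = -26.000
axis θ: 2·-25.000 + 1/2 = -49.500

31.000 -26.000 -49.500


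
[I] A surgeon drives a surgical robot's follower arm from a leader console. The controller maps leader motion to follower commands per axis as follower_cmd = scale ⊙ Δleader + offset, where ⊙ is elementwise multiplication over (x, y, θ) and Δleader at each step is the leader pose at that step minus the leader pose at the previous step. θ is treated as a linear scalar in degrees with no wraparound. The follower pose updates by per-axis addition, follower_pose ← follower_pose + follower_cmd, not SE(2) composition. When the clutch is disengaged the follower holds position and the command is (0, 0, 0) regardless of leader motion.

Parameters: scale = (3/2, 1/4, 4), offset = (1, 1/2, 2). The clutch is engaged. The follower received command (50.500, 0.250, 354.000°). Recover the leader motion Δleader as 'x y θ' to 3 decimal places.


33.000 -1.000 88.000

axis x: (50.500 − 1) / (3/2) = 33.000
axis y: (0.250 − 1/2) / (1/4) = -1.000
axis θ: (354.000 − 2) / (4) = 88.000


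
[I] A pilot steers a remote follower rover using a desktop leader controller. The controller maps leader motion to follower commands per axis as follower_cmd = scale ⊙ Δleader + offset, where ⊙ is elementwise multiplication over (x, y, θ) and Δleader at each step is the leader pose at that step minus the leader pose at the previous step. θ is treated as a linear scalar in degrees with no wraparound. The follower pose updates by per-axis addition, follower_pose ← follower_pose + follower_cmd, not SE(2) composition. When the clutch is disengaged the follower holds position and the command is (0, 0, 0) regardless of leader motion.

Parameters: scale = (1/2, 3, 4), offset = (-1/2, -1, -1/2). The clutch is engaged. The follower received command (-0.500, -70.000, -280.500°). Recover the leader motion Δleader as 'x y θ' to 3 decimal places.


0.000 -23.000 -70.000

axis x: (-0.500 − -1/2) / (1/2) = 0.000
axis y: (-70.000 − -1) / (3) = -23.000
axis θ: (-280.500 − -1/2) / (4) = -70.000


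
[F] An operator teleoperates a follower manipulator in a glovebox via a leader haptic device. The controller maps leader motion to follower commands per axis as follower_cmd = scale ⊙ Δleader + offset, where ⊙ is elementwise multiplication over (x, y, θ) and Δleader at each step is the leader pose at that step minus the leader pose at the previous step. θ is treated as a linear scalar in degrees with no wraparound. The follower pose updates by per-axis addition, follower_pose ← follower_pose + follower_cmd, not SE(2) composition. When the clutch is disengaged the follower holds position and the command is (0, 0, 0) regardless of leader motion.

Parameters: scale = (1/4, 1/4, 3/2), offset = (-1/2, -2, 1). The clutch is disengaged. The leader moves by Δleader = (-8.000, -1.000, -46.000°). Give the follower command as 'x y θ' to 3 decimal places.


clutch disengaged → follower holds; cmd = (0, 0, 0)

0.000 0.000 0.000


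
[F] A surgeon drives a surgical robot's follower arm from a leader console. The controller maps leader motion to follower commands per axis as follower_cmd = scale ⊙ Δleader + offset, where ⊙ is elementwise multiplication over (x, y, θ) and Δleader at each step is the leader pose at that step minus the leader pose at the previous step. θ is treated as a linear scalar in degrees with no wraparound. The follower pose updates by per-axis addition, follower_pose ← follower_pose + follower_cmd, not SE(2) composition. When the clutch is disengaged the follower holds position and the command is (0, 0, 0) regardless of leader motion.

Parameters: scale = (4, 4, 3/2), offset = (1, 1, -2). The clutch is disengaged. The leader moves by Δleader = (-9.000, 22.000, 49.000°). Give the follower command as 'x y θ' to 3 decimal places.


0.000 0.000 0.000

clutch disengaged → follower holds; cmd = (0, 0, 0)


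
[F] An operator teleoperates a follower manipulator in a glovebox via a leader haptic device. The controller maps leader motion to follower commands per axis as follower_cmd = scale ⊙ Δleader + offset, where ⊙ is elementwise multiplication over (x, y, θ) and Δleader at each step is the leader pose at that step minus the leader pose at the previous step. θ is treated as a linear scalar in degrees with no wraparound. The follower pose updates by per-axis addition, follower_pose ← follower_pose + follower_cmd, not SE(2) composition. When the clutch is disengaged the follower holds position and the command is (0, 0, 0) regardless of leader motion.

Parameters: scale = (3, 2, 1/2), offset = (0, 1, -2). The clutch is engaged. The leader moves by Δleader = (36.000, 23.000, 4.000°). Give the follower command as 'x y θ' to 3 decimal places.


108.000 47.000 0.000

axis x: 3·36.000 + 0 = 108.000
axis y: 2·23.000 + 1 = 47.000
axis θ: 1/2·4.000 + -2 = 0.000


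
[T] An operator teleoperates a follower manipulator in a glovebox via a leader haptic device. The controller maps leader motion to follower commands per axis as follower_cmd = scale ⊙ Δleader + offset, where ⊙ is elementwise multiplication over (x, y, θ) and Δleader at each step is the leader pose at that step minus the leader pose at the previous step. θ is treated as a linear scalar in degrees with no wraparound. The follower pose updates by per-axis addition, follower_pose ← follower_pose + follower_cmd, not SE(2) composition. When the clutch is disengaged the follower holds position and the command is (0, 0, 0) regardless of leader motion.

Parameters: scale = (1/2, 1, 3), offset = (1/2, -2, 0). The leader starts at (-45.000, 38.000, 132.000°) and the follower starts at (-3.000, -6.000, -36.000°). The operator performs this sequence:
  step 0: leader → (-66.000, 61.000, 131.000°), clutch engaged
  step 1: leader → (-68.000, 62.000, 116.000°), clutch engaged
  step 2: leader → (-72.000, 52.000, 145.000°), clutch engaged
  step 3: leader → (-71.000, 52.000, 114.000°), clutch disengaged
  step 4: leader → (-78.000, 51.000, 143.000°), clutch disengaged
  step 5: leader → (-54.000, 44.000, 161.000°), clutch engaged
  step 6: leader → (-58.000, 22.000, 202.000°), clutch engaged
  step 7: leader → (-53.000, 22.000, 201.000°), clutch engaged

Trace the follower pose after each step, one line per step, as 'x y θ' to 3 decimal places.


-13.000 15.000 -39.000
-13.500 14.000 -84.000
-15.000 2.000 3.000
-15.000 2.000 3.000
-15.000 2.000 3.000
-2.500 -7.000 57.000
-4.000 -31.000 180.000
-1.000 -33.000 177.000

step 0: Δleader=(-21.000, 23.000, -1.000°), engaged; cmd=(-10.000, 21.000, -3.000°) → follower=(-13.000, 15.000, -39.000°)
step 1: Δleader=(-2.000, 1.000, -15.000°), engaged; cmd=(-0.500, -1.000, -45.000°) → follower=(-13.500, 14.000, -84.000°)
step 2: Δleader=(-4.000, -10.000, 29.000°), engaged; cmd=(-1.500, -12.000, 87.000°) → follower=(-15.000, 2.000, 3.000°)
step 3: Δleader=(1.000, 0.000, -31.000°), disengaged; cmd=(0,0,0) → follower holds at (-15.000, 2.000, 3.000°)
step 4: Δleader=(-7.000, -1.000, 29.000°), disengaged; cmd=(0,0,0) → follower holds at (-15.000, 2.000, 3.000°)
step 5: Δleader=(24.000, -7.000, 18.000°), engaged; cmd=(12.500, -9.000, 54.000°) → follower=(-2.500, -7.000, 57.000°)
step 6: Δleader=(-4.000, -22.000, 41.000°), engaged; cmd=(-1.500, -24.000, 123.000°) → follower=(-4.000, -31.000, 180.000°)
step 7: Δleader=(5.000, 0.000, -1.000°), engaged; cmd=(3.000, -2.000, -3.000°) → follower=(-1.000, -33.000, 177.000°)
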